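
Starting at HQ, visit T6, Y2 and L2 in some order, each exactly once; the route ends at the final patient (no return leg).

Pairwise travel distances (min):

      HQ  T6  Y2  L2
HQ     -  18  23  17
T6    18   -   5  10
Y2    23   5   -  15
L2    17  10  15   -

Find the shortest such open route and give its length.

32 min — the minimum one-way total.

There are 3! = 6 possible orderings.
HQ→T6→Y2→L2: 18+5+15 = 38
HQ→T6→L2→Y2: 18+10+15 = 43
HQ→Y2→T6→L2: 23+5+10 = 38
HQ→Y2→L2→T6: 23+15+10 = 48
HQ→L2→T6→Y2: 17+10+5 = 32
HQ→L2→Y2→T6: 17+15+5 = 37
The minimum is 32.
One shortest path: HQ → L2 → T6 → Y2.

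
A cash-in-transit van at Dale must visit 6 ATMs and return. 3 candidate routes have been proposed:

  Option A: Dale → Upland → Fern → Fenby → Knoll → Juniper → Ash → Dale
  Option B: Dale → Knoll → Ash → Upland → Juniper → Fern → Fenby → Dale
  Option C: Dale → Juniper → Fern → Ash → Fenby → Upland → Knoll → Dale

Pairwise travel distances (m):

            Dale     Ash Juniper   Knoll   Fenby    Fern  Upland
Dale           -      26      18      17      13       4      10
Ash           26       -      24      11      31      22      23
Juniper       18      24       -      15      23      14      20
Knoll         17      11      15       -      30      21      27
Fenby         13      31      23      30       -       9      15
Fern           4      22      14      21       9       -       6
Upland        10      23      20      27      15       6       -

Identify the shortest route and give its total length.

Option A: 10 + 6 + 9 + 30 + 15 + 24 + 26 = 120
Option B: 17 + 11 + 23 + 20 + 14 + 9 + 13 = 107
Option C: 18 + 14 + 22 + 31 + 15 + 27 + 17 = 144

Shortest is Option B, total 107 m.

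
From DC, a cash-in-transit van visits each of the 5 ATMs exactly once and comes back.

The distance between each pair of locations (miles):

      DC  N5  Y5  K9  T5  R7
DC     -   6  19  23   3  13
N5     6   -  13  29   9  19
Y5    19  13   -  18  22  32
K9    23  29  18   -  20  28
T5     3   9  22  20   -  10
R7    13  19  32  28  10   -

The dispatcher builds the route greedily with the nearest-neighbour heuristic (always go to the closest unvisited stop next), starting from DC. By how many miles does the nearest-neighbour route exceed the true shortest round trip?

DC: T5=3, N5=6, R7=13, Y5=19, K9=23 ⇒ T5
T5: N5=9, R7=10, K9=20, Y5=22 ⇒ N5
N5: Y5=13, R7=19, K9=29 ⇒ Y5
Y5: K9=18, R7=32 ⇒ K9
K9: R7=28 ⇒ R7
NN route DC → T5 → N5 → Y5 → K9 → R7 → DC costs 84.
Optimal: DC → N5 → Y5 → K9 → R7 → T5 → DC costs 78 (by enumerating all 60 distinct tours).
Excess = 84 − 78 = 6.

6 miles longer than the optimal tour.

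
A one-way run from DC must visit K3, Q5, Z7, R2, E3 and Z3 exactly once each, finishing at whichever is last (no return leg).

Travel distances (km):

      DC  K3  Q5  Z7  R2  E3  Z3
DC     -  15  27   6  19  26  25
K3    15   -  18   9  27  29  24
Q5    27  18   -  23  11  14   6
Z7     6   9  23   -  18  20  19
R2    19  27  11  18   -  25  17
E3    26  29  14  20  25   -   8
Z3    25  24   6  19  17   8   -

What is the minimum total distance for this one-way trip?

There are 6! = 720 possible orderings.
DC → K3 → Q5 → Z7 → R2 → E3 → Z3: 15+18+23+18+25+8 = 107
DC → K3 → Q5 → Z7 → R2 → Z3 → E3: 15+18+23+18+17+8 = 99
DC → K3 → Q5 → Z7 → E3 → R2 → Z3: 15+18+23+20+25+17 = 118
DC → K3 → Q5 → Z7 → E3 → Z3 → R2: 15+18+23+20+8+17 = 101
DC → K3 → Q5 → Z7 → Z3 → R2 → E3: 15+18+23+19+17+25 = 117
DC → K3 → Q5 → Z7 → Z3 → E3 → R2: 15+18+23+19+8+25 = 108
DC → K3 → Q5 → R2 → Z7 → E3 → Z3: 15+18+11+18+20+8 = 90
DC → K3 → Q5 → R2 → Z7 → Z3 → E3: 15+18+11+18+19+8 = 89
… (712 more)
DC → K3 → Z7 → R2 → Q5 → Z3 → E3: 15+9+18+11+6+8 = 67  ← best
The minimum is 67.
One shortest path: DC → K3 → Z7 → R2 → Q5 → Z3 → E3.

Shortest open route: 67 km.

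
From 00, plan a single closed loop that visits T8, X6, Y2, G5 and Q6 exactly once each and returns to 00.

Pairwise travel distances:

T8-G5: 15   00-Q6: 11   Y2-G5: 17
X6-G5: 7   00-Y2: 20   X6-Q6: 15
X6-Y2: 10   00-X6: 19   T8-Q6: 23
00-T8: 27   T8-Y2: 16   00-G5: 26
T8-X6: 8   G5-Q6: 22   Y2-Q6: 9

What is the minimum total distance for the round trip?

With 5 stops there are 5!/2 = 60 distinct round trips (a route and its reverse cost the same).
00→T8→X6→Y2→G5→Q6→00: 27+8+10+17+22+11 = 95
00→T8→X6→Y2→Q6→G5→00: 27+8+10+9+22+26 = 102
00→T8→X6→G5→Y2→Q6→00: 27+8+7+17+9+11 = 79
00→T8→X6→G5→Q6→Y2→00: 27+8+7+22+9+20 = 93
00→T8→X6→Q6→Y2→G5→00: 27+8+15+9+17+26 = 102
00→T8→X6→Q6→G5→Y2→00: 27+8+15+22+17+20 = 109
00→T8→Y2→X6→G5→Q6→00: 27+16+10+7+22+11 = 93
00→T8→Y2→X6→Q6→G5→00: 27+16+10+15+22+26 = 116
00→T8→Y2→G5→X6→Q6→00: 27+16+17+7+15+11 = 93
00→T8→Y2→G5→Q6→X6→00: 27+16+17+22+15+19 = 116
00→T8→Y2→Q6→X6→G5→00: 27+16+9+15+7+26 = 100
00→T8→Y2→Q6→G5→X6→00: 27+16+9+22+7+19 = 100
00→T8→G5→X6→Y2→Q6→00: 27+15+7+10+9+11 = 79
00→T8→G5→X6→Q6→Y2→00: 27+15+7+15+9+20 = 93
… (46 more)
00→X6→G5→T8→Y2→Q6→00: 19+7+15+16+9+11 = 77  ← best
The minimum is 77.
One optimal route: 00 → X6 → G5 → T8 → Y2 → Q6 → 00 (or its reverse).

77 — the shortest possible round trip.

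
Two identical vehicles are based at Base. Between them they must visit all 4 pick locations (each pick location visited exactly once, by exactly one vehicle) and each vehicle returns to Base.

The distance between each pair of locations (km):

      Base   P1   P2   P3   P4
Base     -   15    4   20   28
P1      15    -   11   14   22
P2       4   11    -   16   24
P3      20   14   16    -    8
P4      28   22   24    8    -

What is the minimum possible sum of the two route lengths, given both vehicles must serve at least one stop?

73 km — the smallest possible combined total.

Try each way of splitting the stops between the two vehicles (each non-empty) and, for each split, find the best tour for each vehicle:
  {P1} + {P2, P3, P4}: 30 + 56 = 86
  {P2} + {P1, P3, P4}: 8 + 65 = 73
  {P1, P2} + {P3, P4}: 30 + 56 = 86
  {P3} + {P1, P2, P4}: 40 + 65 = 105
  {P1, P3} + {P2, P4}: 49 + 56 = 105
  {P2, P3} + {P1, P4}: 40 + 65 = 105
  … (7 splits in total)
Best: vehicle 1 Base → P2 → Base = 8; vehicle 2 Base → P1 → P3 → P4 → Base = 65; combined 73.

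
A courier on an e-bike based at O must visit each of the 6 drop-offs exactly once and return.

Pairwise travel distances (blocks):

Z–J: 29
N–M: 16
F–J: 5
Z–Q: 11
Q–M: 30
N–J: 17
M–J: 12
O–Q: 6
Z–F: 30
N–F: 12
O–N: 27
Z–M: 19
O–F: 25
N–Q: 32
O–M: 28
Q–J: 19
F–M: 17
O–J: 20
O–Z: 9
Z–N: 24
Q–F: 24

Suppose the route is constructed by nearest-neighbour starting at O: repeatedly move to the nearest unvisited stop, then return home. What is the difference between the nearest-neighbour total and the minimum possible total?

6 blocks longer than the optimal tour.

O: Q=6, Z=9, J=20, F=25, N=27, M=28 ⇒ Q
Q: Z=11, J=19, F=24, M=30, N=32 ⇒ Z
Z: M=19, N=24, J=29, F=30 ⇒ M
M: J=12, N=16, F=17 ⇒ J
J: F=5, N=17 ⇒ F
F: N=12 ⇒ N
NN route O → Q → Z → M → J → F → N → O costs 92.
Optimal: O → Z → M → N → F → J → Q → O costs 86 (by enumerating all 360 distinct tours).
Excess = 92 − 86 = 6.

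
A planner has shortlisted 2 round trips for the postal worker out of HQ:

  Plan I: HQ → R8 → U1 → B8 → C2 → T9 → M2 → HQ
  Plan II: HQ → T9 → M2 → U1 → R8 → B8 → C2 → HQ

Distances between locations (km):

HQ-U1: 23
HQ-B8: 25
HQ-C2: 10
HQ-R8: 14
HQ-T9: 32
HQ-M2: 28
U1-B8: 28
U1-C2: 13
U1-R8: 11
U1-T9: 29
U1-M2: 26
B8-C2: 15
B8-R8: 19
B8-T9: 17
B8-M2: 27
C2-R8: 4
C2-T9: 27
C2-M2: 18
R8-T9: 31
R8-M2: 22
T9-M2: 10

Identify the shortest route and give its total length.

123 km — Plan II is the shortest.

Plan I: 14 + 11 + 28 + 15 + 27 + 10 + 28 = 133
Plan II: 32 + 10 + 26 + 11 + 19 + 15 + 10 = 123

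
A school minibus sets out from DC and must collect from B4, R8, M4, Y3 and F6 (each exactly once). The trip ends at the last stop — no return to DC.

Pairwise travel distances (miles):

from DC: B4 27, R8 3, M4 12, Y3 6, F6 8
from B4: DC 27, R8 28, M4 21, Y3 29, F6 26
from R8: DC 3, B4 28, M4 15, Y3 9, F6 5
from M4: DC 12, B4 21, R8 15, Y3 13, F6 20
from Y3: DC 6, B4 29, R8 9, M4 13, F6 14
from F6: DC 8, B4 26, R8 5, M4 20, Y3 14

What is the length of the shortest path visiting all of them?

There are 5! = 120 possible orderings.
DC → B4 → R8 → M4 → Y3 → F6: 27+28+15+13+14 = 97
DC → B4 → R8 → M4 → F6 → Y3: 27+28+15+20+14 = 104
DC → B4 → R8 → Y3 → M4 → F6: 27+28+9+13+20 = 97
DC → B4 → R8 → Y3 → F6 → M4: 27+28+9+14+20 = 98
DC → B4 → R8 → F6 → M4 → Y3: 27+28+5+20+13 = 93
DC → B4 → R8 → F6 → Y3 → M4: 27+28+5+14+13 = 87
DC → B4 → M4 → R8 → Y3 → F6: 27+21+15+9+14 = 86
DC → B4 → M4 → R8 → F6 → Y3: 27+21+15+5+14 = 82
DC → B4 → M4 → Y3 → R8 → F6: 27+21+13+9+5 = 75
DC → B4 → M4 → Y3 → F6 → R8: 27+21+13+14+5 = 80
DC → B4 → M4 → F6 → R8 → Y3: 27+21+20+5+9 = 82
DC → B4 → M4 → F6 → Y3 → R8: 27+21+20+14+9 = 91
DC → B4 → Y3 → R8 → M4 → F6: 27+29+9+15+20 = 100
DC → B4 → Y3 → R8 → F6 → M4: 27+29+9+5+20 = 90
… (106 more)
DC → R8 → F6 → Y3 → M4 → B4: 3+5+14+13+21 = 56  ← best
The minimum is 56.
One shortest path: DC → R8 → F6 → Y3 → M4 → B4.

Shortest open route: 56 miles.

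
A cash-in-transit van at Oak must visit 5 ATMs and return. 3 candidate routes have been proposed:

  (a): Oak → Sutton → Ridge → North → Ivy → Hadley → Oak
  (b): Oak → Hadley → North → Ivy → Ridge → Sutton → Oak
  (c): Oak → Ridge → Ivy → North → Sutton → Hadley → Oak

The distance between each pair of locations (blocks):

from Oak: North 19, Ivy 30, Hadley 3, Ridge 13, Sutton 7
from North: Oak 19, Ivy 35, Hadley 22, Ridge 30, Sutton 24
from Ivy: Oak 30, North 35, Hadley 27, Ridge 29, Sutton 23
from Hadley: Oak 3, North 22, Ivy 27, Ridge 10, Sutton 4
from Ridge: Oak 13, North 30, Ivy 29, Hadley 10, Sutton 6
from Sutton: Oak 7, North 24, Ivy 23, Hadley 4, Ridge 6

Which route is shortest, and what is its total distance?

102 blocks — (b) is the shortest.

(a): 7 + 6 + 30 + 35 + 27 + 3 = 108
(b): 3 + 22 + 35 + 29 + 6 + 7 = 102
(c): 13 + 29 + 35 + 24 + 4 + 3 = 108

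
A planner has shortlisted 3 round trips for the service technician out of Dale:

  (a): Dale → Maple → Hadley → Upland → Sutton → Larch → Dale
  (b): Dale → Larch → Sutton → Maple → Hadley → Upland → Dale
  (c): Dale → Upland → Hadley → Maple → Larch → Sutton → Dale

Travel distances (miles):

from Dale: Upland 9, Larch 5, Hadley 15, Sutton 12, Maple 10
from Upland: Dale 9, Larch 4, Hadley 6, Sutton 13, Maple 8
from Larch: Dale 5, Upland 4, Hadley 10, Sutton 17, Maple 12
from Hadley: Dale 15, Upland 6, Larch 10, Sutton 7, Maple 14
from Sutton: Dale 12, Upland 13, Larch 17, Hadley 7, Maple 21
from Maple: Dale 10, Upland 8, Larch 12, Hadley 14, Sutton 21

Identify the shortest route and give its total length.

(a): 10 + 14 + 6 + 13 + 17 + 5 = 65
(b): 5 + 17 + 21 + 14 + 6 + 9 = 72
(c): 9 + 6 + 14 + 12 + 17 + 12 = 70

65 miles — (a) is the shortest.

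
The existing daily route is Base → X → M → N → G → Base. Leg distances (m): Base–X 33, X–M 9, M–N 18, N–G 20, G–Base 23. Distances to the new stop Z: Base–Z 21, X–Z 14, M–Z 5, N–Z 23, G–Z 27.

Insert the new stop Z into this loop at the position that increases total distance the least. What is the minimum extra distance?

Adding 2 m by placing Z on the Base–X leg.

Insertion cost between consecutive stops i–j is d(i,Z) + d(Z,j) − d(i,j):
  between Base and X: 21 + 14 − 33 = 2
  between X and M: 14 + 5 − 9 = 10
  between M and N: 5 + 23 − 18 = 10
  between N and G: 23 + 27 − 20 = 30
  between G and Base: 27 + 21 − 23 = 25
Cheapest insertion is between Base and X, adding 2.
New total = 103 + 2 = 105.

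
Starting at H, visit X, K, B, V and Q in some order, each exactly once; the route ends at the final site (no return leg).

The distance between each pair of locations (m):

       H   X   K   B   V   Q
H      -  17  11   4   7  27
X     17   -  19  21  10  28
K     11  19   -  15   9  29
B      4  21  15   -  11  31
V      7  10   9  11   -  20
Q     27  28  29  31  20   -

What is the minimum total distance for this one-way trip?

66 m — the minimum one-way total.

There are 5! = 120 possible orderings.
H → X → K → B → V → Q: 17+19+15+11+20 = 82
H → X → K → B → Q → V: 17+19+15+31+20 = 102
H → X → K → V → B → Q: 17+19+9+11+31 = 87
H → X → K → V → Q → B: 17+19+9+20+31 = 96
H → X → K → Q → B → V: 17+19+29+31+11 = 107
H → X → K → Q → V → B: 17+19+29+20+11 = 96
H → X → B → K → V → Q: 17+21+15+9+20 = 82
H → X → B → K → Q → V: 17+21+15+29+20 = 102
H → X → B → V → K → Q: 17+21+11+9+29 = 87
H → X → B → V → Q → K: 17+21+11+20+29 = 98
H → X → B → Q → K → V: 17+21+31+29+9 = 107
H → X → B → Q → V → K: 17+21+31+20+9 = 98
H → X → V → K → B → Q: 17+10+9+15+31 = 82
H → X → V → K → Q → B: 17+10+9+29+31 = 96
… (106 more)
H → B → K → V → X → Q: 4+15+9+10+28 = 66  ← best
The minimum is 66.
One shortest path: H → B → K → V → X → Q.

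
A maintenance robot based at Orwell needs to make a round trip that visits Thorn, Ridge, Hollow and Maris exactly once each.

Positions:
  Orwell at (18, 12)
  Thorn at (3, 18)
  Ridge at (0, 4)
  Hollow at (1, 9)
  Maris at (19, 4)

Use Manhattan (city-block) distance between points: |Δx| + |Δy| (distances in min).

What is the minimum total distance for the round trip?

Minimum total distance: 66 min.

With 4 stops there are 4!/2 = 12 distinct round trips (a route and its reverse cost the same).
Orwell → Thorn → Ridge → Hollow → Maris → Orwell: 21+17+6+23+9 = 76
Orwell → Thorn → Ridge → Maris → Hollow → Orwell: 21+17+19+23+20 = 100
Orwell → Thorn → Hollow → Ridge → Maris → Orwell: 21+11+6+19+9 = 66
Orwell → Thorn → Hollow → Maris → Ridge → Orwell: 21+11+23+19+26 = 100
Orwell → Thorn → Maris → Ridge → Hollow → Orwell: 21+30+19+6+20 = 96
Orwell → Thorn → Maris → Hollow → Ridge → Orwell: 21+30+23+6+26 = 106
Orwell → Ridge → Thorn → Hollow → Maris → Orwell: 26+17+11+23+9 = 86
Orwell → Ridge → Thorn → Maris → Hollow → Orwell: 26+17+30+23+20 = 116
Orwell → Ridge → Hollow → Thorn → Maris → Orwell: 26+6+11+30+9 = 82
Orwell → Ridge → Maris → Thorn → Hollow → Orwell: 26+19+30+11+20 = 106
Orwell → Hollow → Thorn → Ridge → Maris → Orwell: 20+11+17+19+9 = 76
Orwell → Hollow → Ridge → Thorn → Maris → Orwell: 20+6+17+30+9 = 82
The minimum is 66.
One optimal route: Orwell → Thorn → Hollow → Ridge → Maris → Orwell (or its reverse).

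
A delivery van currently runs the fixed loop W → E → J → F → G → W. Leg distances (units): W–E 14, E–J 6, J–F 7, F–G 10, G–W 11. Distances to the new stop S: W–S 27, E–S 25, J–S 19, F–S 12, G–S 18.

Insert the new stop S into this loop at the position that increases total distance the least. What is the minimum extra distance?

Minimum extra distance: 20, inserting S between F and G.

Insertion cost between consecutive stops i–j is d(i,S) + d(S,j) − d(i,j):
  between W and E: 27 + 25 − 14 = 38
  between E and J: 25 + 19 − 6 = 38
  between J and F: 19 + 12 − 7 = 24
  between F and G: 12 + 18 − 10 = 20
  between G and W: 18 + 27 − 11 = 34
Cheapest insertion is between F and G, adding 20.
New total = 48 + 20 = 68.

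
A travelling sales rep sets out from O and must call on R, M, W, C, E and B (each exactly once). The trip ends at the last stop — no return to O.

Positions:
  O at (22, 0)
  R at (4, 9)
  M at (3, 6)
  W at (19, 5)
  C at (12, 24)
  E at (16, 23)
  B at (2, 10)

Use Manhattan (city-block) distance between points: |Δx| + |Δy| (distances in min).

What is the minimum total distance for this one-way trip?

There are 6! = 720 possible orderings.
O - R - M - W - C - E - B: 27+4+17+26+5+27 = 106
O - R - M - W - C - B - E: 27+4+17+26+24+27 = 125
O - R - M - W - E - C - B: 27+4+17+21+5+24 = 98
O - R - M - W - E - B - C: 27+4+17+21+27+24 = 120
O - R - M - W - B - C - E: 27+4+17+22+24+5 = 99
O - R - M - W - B - E - C: 27+4+17+22+27+5 = 102
O - R - M - C - W - E - B: 27+4+27+26+21+27 = 132
O - R - M - C - W - B - E: 27+4+27+26+22+27 = 133
… (712 more)
O - W - M - R - B - C - E: 8+17+4+3+24+5 = 61  ← best
The minimum is 61.
One shortest path: O → W → M → R → B → C → E.

Minimum one-way distance = 61 min.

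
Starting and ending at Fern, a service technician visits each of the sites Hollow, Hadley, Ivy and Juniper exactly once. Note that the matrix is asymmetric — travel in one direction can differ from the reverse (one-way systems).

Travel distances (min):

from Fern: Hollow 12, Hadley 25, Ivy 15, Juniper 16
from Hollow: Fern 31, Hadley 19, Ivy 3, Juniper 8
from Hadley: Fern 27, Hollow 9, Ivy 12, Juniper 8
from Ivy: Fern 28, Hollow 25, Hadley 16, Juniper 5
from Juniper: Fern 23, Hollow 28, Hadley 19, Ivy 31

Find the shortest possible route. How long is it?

Minimum total distance: 62 min.

Fern→Hollow→Hadley→Ivy→Juniper→Fern: 12+19+12+5+23 = 71
Fern→Hollow→Hadley→Juniper→Ivy→Fern: 12+19+8+31+28 = 98
Fern→Hollow→Ivy→Hadley→Juniper→Fern: 12+3+16+8+23 = 62
Fern→Hollow→Ivy→Juniper→Hadley→Fern: 12+3+5+19+27 = 66
Fern→Hollow→Juniper→Hadley→Ivy→Fern: 12+8+19+12+28 = 79
Fern→Hollow→Juniper→Ivy→Hadley→Fern: 12+8+31+16+27 = 94
Fern→Hadley→Hollow→Ivy→Juniper→Fern: 25+9+3+5+23 = 65
Fern→Hadley→Hollow→Juniper→Ivy→Fern: 25+9+8+31+28 = 101
Fern→Hadley→Ivy→Hollow→Juniper→Fern: 25+12+25+8+23 = 93
Fern→Hadley→Ivy→Juniper→Hollow→Fern: 25+12+5+28+31 = 101
Fern→Hadley→Juniper→Hollow→Ivy→Fern: 25+8+28+3+28 = 92
Fern→Hadley→Juniper→Ivy→Hollow→Fern: 25+8+31+25+31 = 120
Fern→Ivy→Hollow→Hadley→Juniper→Fern: 15+25+19+8+23 = 90
Fern→Ivy→Hollow→Juniper→Hadley→Fern: 15+25+8+19+27 = 94
… (10 more)
The minimum is 62.
One optimal route: Fern → Hollow → Ivy → Hadley → Juniper → Fern.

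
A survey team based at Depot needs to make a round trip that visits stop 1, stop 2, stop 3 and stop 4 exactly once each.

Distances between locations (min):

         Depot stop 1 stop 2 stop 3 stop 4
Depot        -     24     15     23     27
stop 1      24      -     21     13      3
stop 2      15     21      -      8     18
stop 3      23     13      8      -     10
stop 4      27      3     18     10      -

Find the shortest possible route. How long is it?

60 min — the shortest possible round trip.

Depot → stop 1 → stop 2 → stop 3 → stop 4 → Depot: 24+21+8+10+27 = 90
Depot → stop 1 → stop 2 → stop 4 → stop 3 → Depot: 24+21+18+10+23 = 96
Depot → stop 1 → stop 3 → stop 2 → stop 4 → Depot: 24+13+8+18+27 = 90
Depot → stop 1 → stop 3 → stop 4 → stop 2 → Depot: 24+13+10+18+15 = 80
Depot → stop 1 → stop 4 → stop 2 → stop 3 → Depot: 24+3+18+8+23 = 76
Depot → stop 1 → stop 4 → stop 3 → stop 2 → Depot: 24+3+10+8+15 = 60
Depot → stop 2 → stop 1 → stop 3 → stop 4 → Depot: 15+21+13+10+27 = 86
Depot → stop 2 → stop 1 → stop 4 → stop 3 → Depot: 15+21+3+10+23 = 72
Depot → stop 2 → stop 3 → stop 1 → stop 4 → Depot: 15+8+13+3+27 = 66
Depot → stop 2 → stop 4 → stop 1 → stop 3 → Depot: 15+18+3+13+23 = 72
Depot → stop 3 → stop 1 → stop 2 → stop 4 → Depot: 23+13+21+18+27 = 102
Depot → stop 3 → stop 2 → stop 1 → stop 4 → Depot: 23+8+21+3+27 = 82
The minimum is 60.
One optimal route: Depot → stop 1 → stop 4 → stop 3 → stop 2 → Depot (or its reverse).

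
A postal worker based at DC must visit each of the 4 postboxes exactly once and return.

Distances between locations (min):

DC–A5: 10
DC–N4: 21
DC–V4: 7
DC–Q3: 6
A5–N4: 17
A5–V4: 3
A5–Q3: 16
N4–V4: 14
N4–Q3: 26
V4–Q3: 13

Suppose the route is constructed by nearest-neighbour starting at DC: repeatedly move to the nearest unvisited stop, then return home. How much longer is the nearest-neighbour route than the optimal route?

From DC: Q3=6, V4=7, A5=10, N4=21 → choose Q3 (6).
From Q3: V4=13, A5=16, N4=26 → choose V4 (13).
From V4: A5=3, N4=14 → choose A5 (3).
From A5: N4=17 → choose N4 (17).
NN route DC → Q3 → V4 → A5 → N4 → DC costs 60.
Optimal: DC → A5 → V4 → N4 → Q3 → DC costs 59 (by enumerating all 12 distinct tours).
Excess = 60 − 59 = 1.

Excess over optimum: 1 min.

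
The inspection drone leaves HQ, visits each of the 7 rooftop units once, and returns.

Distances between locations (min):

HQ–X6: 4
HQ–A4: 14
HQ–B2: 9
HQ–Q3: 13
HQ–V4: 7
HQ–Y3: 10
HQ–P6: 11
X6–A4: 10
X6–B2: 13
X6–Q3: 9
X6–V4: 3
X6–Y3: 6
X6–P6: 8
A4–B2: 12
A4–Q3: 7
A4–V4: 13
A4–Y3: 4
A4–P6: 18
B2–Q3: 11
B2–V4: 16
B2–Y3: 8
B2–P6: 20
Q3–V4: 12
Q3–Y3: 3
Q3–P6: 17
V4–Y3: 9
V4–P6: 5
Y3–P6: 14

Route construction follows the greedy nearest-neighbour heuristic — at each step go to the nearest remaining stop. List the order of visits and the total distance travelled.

Total distance 57 min via the nearest-neighbour route HQ → X6 → V4 → P6 → Y3 → Q3 → A4 → B2 → HQ.

At HQ the remaining stops are X6 4, V4 7, B2 9, Y3 10, P6 11, Q3 13, A4 14; go to X6.
At X6 the remaining stops are V4 3, Y3 6, P6 8, Q3 9, A4 10, B2 13; go to V4.
At V4 the remaining stops are P6 5, Y3 9, Q3 12, A4 13, B2 16; go to P6.
At P6 the remaining stops are Y3 14, Q3 17, A4 18, B2 20; go to Y3.
At Y3 the remaining stops are Q3 3, A4 4, B2 8; go to Q3.
At Q3 the remaining stops are A4 7, B2 11; go to A4.
At A4 the remaining stops are B2 12; go to B2.
Return B2→HQ: 9.
Total = 4 + 3 + 5 + 14 + 3 + 7 + 12 + 9 = 57.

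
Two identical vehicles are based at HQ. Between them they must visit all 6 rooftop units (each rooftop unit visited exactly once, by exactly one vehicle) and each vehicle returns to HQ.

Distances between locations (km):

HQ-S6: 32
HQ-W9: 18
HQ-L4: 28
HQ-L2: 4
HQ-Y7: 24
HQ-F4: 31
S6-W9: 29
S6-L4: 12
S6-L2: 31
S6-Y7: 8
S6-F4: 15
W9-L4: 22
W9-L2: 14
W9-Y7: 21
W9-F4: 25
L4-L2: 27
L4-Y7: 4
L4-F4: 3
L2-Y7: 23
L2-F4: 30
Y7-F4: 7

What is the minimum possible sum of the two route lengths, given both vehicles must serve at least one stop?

Minimum combined distance: 98 km.

Try each way of splitting the stops between the two vehicles (each non-empty) and, for each split, find the best tour for each vehicle:
  {S6} + {W9, L4, L2, Y7, F4}: 64 + 74 = 138
  {W9} + {S6, L4, L2, Y7, F4}: 36 + 81 = 117
  {S6, W9} + {L4, L2, Y7, F4}: 79 + 65 = 144
  {L4} + {S6, W9, L2, Y7, F4}: 56 + 90 = 146
  {S6, L4} + {W9, L2, Y7, F4}: 72 + 74 = 146
  {W9, L4} + {S6, L2, Y7, F4}: 68 + 81 = 149
  … (31 splits in total)
  {L2} + {S6, W9, L4, Y7, F4}: 8 + 90 = 98  ← best
Best: vehicle 1 HQ → L2 → HQ = 8; vehicle 2 HQ → S6 → Y7 → L4 → F4 → W9 → HQ = 90; combined 98.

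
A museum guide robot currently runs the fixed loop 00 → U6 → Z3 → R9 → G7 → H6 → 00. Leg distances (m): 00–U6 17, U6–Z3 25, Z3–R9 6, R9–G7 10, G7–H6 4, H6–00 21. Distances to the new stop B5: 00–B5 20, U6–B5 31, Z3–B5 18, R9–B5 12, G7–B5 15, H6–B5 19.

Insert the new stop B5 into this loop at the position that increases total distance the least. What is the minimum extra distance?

Insertion cost between consecutive stops i–j is d(i,B5) + d(B5,j) − d(i,j):
  between 00 and U6: 20 + 31 − 17 = 34
  between U6 and Z3: 31 + 18 − 25 = 24
  between Z3 and R9: 18 + 12 − 6 = 24
  between R9 and G7: 12 + 15 − 10 = 17
  between G7 and H6: 15 + 19 − 4 = 30
  between H6 and 00: 19 + 20 − 21 = 18
Cheapest insertion is between R9 and G7, adding 17.
New total = 83 + 17 = 100.

Minimum extra distance: 17 m, inserting B5 between R9 and G7.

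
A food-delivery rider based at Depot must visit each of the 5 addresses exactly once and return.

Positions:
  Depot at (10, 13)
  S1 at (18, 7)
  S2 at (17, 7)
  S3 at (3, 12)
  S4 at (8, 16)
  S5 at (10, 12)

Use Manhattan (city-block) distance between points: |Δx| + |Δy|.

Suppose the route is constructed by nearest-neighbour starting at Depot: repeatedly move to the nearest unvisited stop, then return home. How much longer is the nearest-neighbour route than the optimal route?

From Depot: S5=1, S4=5, S3=8, S2=13, S1=14 → choose S5 (1).
From S5: S4=6, S3=7, S2=12, S1=13 → choose S4 (6).
From S4: S3=9, S2=18, S1=19 → choose S3 (9).
From S3: S2=19, S1=20 → choose S2 (19).
From S2: S1=1 → choose S1 (1).
NN route Depot → S5 → S4 → S3 → S2 → S1 → Depot costs 50.
Optimal: Depot → S1 → S2 → S5 → S3 → S4 → Depot costs 48 (by enumerating all 60 distinct tours).
Excess = 50 − 48 = 2.

Excess over optimum: 2.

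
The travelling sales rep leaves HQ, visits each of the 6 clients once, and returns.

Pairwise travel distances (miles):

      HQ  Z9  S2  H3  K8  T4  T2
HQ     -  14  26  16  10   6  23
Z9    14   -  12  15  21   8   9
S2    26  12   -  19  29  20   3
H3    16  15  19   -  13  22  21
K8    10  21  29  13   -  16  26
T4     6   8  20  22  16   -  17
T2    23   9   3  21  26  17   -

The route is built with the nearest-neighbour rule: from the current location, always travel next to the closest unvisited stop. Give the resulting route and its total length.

HQ → [T4:6 / K8:10 / Z9:14 / H3:16 / T2:23 / S2:26] → T4 (6)
T4 → [Z9:8 / K8:16 / T2:17 / S2:20 / H3:22] → Z9 (8)
Z9 → [T2:9 / S2:12 / H3:15 / K8:21] → T2 (9)
T2 → [S2:3 / H3:21 / K8:26] → S2 (3)
S2 → [H3:19 / K8:29] → H3 (19)
H3 → [K8:13] → K8 (13)
Return K8→HQ: 10.
Total = 6 + 8 + 9 + 3 + 19 + 13 + 10 = 68.

Total distance 68 miles via the nearest-neighbour route HQ → T4 → Z9 → T2 → S2 → H3 → K8 → HQ.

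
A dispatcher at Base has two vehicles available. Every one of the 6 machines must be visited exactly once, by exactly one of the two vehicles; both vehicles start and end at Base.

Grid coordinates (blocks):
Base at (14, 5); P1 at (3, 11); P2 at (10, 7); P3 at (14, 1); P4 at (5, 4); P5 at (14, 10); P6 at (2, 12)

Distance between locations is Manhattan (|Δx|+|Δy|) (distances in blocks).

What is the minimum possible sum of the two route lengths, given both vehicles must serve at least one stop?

Minimum combined distance: 52 blocks.

There are 2^5 − 1 = 31 ways to divide the 6 stops into two non-empty groups. For each, the best each vehicle can do is its own shortest tour through its group:
  {P1} + {P2, P3, P4, P5, P6}: 34 + 52 = 86
  {P2} + {P1, P3, P4, P5, P6}: 12 + 46 = 58
  {P1, P2} + {P3, P4, P5, P6}: 34 + 46 = 80
  {P3} + {P1, P2, P4, P5, P6}: 8 + 44 = 52
  {P1, P3} + {P2, P4, P5, P6}: 42 + 44 = 86
  {P2, P3} + {P1, P4, P5, P6}: 20 + 40 = 60
  … (31 splits in total)
Best: vehicle 1 Base → P3 → Base = 8; vehicle 2 Base → P2 → P4 → P1 → P6 → P5 → Base = 44; combined 52.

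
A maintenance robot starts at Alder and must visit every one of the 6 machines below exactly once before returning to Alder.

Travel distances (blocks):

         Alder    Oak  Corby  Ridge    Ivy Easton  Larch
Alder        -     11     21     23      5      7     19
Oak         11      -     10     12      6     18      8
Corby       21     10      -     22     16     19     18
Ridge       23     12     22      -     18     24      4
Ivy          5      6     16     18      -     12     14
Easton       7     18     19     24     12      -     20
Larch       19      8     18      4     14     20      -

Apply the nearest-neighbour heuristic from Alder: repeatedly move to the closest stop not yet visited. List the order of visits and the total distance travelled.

Nearest-neighbour total = 71 blocks; route Alder → Ivy → Oak → Larch → Ridge → Corby → Easton → Alder.

Alder → [Ivy:5 / Easton:7 / Oak:11 / Larch:19 / Corby:21 / Ridge:23] → Ivy (5)
Ivy → [Oak:6 / Easton:12 / Larch:14 / Corby:16 / Ridge:18] → Oak (6)
Oak → [Larch:8 / Corby:10 / Ridge:12 / Easton:18] → Larch (8)
Larch → [Ridge:4 / Corby:18 / Easton:20] → Ridge (4)
Ridge → [Corby:22 / Easton:24] → Corby (22)
Corby → [Easton:19] → Easton (19)
Return Easton→Alder: 7.
Total = 5 + 6 + 8 + 4 + 22 + 19 + 7 = 71.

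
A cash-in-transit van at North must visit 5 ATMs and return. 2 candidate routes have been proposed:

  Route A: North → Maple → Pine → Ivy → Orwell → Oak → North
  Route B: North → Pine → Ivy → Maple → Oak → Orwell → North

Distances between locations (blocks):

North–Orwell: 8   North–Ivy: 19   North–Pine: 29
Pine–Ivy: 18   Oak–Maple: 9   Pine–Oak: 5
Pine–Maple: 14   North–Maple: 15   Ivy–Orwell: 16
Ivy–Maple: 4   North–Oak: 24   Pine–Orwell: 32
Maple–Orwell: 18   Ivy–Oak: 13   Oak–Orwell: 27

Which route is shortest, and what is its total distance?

Route A: 15 + 14 + 18 + 16 + 27 + 24 = 114
Route B: 29 + 18 + 4 + 9 + 27 + 8 = 95

Shortest is Route B, total 95 blocks.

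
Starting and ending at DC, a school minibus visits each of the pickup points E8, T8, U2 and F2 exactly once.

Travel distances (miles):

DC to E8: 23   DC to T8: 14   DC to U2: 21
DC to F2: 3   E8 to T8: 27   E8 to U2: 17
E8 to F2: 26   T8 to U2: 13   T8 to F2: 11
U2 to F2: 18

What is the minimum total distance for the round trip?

There are 12 distinct closed tours to check (reversals are equivalent).
DC-E8-T8-U2-F2-DC: 23+27+13+18+3 = 84
DC-E8-T8-F2-U2-DC: 23+27+11+18+21 = 100
DC-E8-U2-T8-F2-DC: 23+17+13+11+3 = 67
DC-E8-U2-F2-T8-DC: 23+17+18+11+14 = 83
DC-E8-F2-T8-U2-DC: 23+26+11+13+21 = 94
DC-E8-F2-U2-T8-DC: 23+26+18+13+14 = 94
DC-T8-E8-U2-F2-DC: 14+27+17+18+3 = 79
DC-T8-E8-F2-U2-DC: 14+27+26+18+21 = 106
DC-T8-U2-E8-F2-DC: 14+13+17+26+3 = 73
DC-T8-F2-E8-U2-DC: 14+11+26+17+21 = 89
DC-U2-E8-T8-F2-DC: 21+17+27+11+3 = 79
DC-U2-T8-E8-F2-DC: 21+13+27+26+3 = 90
The minimum is 67.
One optimal route: DC → E8 → U2 → T8 → F2 → DC (or its reverse).

67 miles — the shortest possible round trip.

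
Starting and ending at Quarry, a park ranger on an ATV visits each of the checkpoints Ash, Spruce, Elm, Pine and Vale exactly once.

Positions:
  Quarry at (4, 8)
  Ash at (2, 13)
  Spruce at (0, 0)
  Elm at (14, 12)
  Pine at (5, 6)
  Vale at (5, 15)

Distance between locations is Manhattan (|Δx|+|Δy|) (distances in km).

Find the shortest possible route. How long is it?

Quarry - Ash - Spruce - Elm - Pine - Vale - Quarry: 7+15+26+15+9+8 = 80
Quarry - Ash - Spruce - Elm - Vale - Pine - Quarry: 7+15+26+12+9+3 = 72
Quarry - Ash - Spruce - Pine - Elm - Vale - Quarry: 7+15+11+15+12+8 = 68
Quarry - Ash - Spruce - Pine - Vale - Elm - Quarry: 7+15+11+9+12+14 = 68
Quarry - Ash - Spruce - Vale - Elm - Pine - Quarry: 7+15+20+12+15+3 = 72
Quarry - Ash - Spruce - Vale - Pine - Elm - Quarry: 7+15+20+9+15+14 = 80
Quarry - Ash - Elm - Spruce - Pine - Vale - Quarry: 7+13+26+11+9+8 = 74
Quarry - Ash - Elm - Spruce - Vale - Pine - Quarry: 7+13+26+20+9+3 = 78
Quarry - Ash - Elm - Pine - Spruce - Vale - Quarry: 7+13+15+11+20+8 = 74
Quarry - Ash - Elm - Pine - Vale - Spruce - Quarry: 7+13+15+9+20+12 = 76
Quarry - Ash - Elm - Vale - Spruce - Pine - Quarry: 7+13+12+20+11+3 = 66
Quarry - Ash - Elm - Vale - Pine - Spruce - Quarry: 7+13+12+9+11+12 = 64
Quarry - Ash - Pine - Spruce - Elm - Vale - Quarry: 7+10+11+26+12+8 = 74
Quarry - Ash - Pine - Spruce - Vale - Elm - Quarry: 7+10+11+20+12+14 = 74
… (46 more)
Quarry - Elm - Vale - Ash - Spruce - Pine - Quarry: 14+12+5+15+11+3 = 60  ← best
The minimum is 60.
One optimal route: Quarry → Elm → Vale → Ash → Spruce → Pine → Quarry (or its reverse).

60 km — the shortest possible round trip.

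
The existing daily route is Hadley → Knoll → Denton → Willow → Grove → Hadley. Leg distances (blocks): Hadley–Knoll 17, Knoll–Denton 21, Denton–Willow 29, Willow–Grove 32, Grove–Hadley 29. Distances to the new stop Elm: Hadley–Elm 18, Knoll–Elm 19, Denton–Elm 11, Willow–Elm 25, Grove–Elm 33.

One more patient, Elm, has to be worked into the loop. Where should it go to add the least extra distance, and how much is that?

Minimum extra distance: 7 blocks, inserting Elm between Denton and Willow.

Insertion cost between consecutive stops i–j is d(i,Elm) + d(Elm,j) − d(i,j):
  between Hadley and Knoll: 18 + 19 − 17 = 20
  between Knoll and Denton: 19 + 11 − 21 = 9
  between Denton and Willow: 11 + 25 − 29 = 7
  between Willow and Grove: 25 + 33 − 32 = 26
  between Grove and Hadley: 33 + 18 − 29 = 22
Cheapest insertion is between Denton and Willow, adding 7.
New total = 128 + 7 = 135.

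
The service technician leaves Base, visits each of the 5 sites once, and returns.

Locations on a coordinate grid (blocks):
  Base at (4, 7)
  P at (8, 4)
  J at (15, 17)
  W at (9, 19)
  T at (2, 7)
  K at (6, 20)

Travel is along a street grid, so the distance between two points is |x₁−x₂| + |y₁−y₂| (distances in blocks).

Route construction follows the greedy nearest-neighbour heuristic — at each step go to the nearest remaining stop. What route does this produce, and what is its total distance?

Total distance 64 blocks via the nearest-neighbour route Base → T → P → W → K → J → Base.

Base → [T:2 / P:7 / K:15 / W:17 / J:21] → T (2)
T → [P:9 / K:17 / W:19 / J:23] → P (9)
P → [W:16 / K:18 / J:20] → W (16)
W → [K:4 / J:8] → K (4)
K → [J:12] → J (12)
Return J→Base: 21.
Total = 2 + 9 + 16 + 4 + 12 + 21 = 64.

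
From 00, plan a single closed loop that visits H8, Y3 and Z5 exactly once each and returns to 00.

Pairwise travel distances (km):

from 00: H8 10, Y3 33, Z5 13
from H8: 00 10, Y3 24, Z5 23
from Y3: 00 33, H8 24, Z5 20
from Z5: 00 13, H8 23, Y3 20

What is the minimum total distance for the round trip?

Minimum total distance: 67 km.

With 3 stops there are 3!/2 = 3 distinct round trips (a route and its reverse cost the same).
00-H8-Y3-Z5-00: 10+24+20+13 = 67
00-H8-Z5-Y3-00: 10+23+20+33 = 86
00-Y3-H8-Z5-00: 33+24+23+13 = 93
The minimum is 67.
One optimal route: 00 → H8 → Y3 → Z5 → 00 (or its reverse).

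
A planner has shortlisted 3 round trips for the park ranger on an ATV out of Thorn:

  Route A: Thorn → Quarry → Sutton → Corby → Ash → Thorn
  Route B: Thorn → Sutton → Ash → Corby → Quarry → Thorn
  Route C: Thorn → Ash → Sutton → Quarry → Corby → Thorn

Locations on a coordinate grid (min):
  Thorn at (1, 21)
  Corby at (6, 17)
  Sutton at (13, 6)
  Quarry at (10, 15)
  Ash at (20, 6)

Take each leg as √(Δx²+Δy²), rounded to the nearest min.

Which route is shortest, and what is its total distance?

Route A: 11 + 9 + 13 + 18 + 24 = 75
Route B: 19 + 7 + 18 + 4 + 11 = 59
Route C: 24 + 7 + 9 + 4 + 6 = 50

50 min — Route C is the shortest.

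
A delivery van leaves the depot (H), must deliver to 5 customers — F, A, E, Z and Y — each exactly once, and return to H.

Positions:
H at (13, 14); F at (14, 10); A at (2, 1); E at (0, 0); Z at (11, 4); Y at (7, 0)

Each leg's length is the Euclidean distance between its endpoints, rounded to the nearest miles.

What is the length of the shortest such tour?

H → F → A → E → Z → Y → H: 4+15+2+12+6+15 = 54
H → F → A → E → Y → Z → H: 4+15+2+7+6+10 = 44
H → F → A → Z → E → Y → H: 4+15+9+12+7+15 = 62
H → F → A → Z → Y → E → H: 4+15+9+6+7+19 = 60
H → F → A → Y → E → Z → H: 4+15+5+7+12+10 = 53
H → F → A → Y → Z → E → H: 4+15+5+6+12+19 = 61
H → F → E → A → Z → Y → H: 4+17+2+9+6+15 = 53
H → F → E → A → Y → Z → H: 4+17+2+5+6+10 = 44
H → F → E → Z → A → Y → H: 4+17+12+9+5+15 = 62
H → F → E → Z → Y → A → H: 4+17+12+6+5+17 = 61
H → F → E → Y → A → Z → H: 4+17+7+5+9+10 = 52
H → F → E → Y → Z → A → H: 4+17+7+6+9+17 = 60
H → F → Z → A → E → Y → H: 4+7+9+2+7+15 = 44
H → F → Z → A → Y → E → H: 4+7+9+5+7+19 = 51
… (46 more)
H → F → Z → Y → A → E → H: 4+7+6+5+2+19 = 43  ← best
The minimum is 43.
One optimal route: H → F → Z → Y → A → E → H (or its reverse).

43 miles — the shortest possible round trip.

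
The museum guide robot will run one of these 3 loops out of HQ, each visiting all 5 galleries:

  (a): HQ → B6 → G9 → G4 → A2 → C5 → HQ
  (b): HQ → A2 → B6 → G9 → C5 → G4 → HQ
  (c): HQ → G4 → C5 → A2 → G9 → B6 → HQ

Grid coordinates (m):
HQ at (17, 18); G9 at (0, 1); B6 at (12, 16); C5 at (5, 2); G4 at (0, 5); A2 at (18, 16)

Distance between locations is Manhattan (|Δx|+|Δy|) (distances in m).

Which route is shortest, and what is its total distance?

80 m — (b) is the shortest.

(a): 7 + 27 + 4 + 29 + 27 + 28 = 122
(b): 3 + 6 + 27 + 6 + 8 + 30 = 80
(c): 30 + 8 + 27 + 33 + 27 + 7 = 132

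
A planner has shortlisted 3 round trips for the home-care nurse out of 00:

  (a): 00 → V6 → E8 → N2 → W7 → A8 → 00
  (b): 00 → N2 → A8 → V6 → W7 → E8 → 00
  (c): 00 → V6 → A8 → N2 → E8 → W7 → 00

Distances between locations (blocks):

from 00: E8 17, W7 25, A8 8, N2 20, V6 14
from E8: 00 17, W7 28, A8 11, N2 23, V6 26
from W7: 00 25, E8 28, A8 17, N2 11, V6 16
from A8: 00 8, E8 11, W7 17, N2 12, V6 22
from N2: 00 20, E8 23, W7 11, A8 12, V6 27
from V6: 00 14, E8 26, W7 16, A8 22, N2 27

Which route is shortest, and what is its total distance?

Shortest is (a), total 99 blocks.

(a): 14 + 26 + 23 + 11 + 17 + 8 = 99
(b): 20 + 12 + 22 + 16 + 28 + 17 = 115
(c): 14 + 22 + 12 + 23 + 28 + 25 = 124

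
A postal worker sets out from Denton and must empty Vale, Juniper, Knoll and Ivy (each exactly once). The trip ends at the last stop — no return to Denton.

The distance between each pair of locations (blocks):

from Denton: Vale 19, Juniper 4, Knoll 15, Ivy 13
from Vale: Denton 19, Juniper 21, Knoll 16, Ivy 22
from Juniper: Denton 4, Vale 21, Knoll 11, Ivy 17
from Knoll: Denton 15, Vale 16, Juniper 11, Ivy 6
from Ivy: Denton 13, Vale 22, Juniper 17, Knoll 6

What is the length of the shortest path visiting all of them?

43 blocks — the minimum one-way total.

There are 4! = 24 possible orderings.
Denton→Vale→Juniper→Knoll→Ivy: 19+21+11+6 = 57
Denton→Vale→Juniper→Ivy→Knoll: 19+21+17+6 = 63
Denton→Vale→Knoll→Juniper→Ivy: 19+16+11+17 = 63
Denton→Vale→Knoll→Ivy→Juniper: 19+16+6+17 = 58
Denton→Vale→Ivy→Juniper→Knoll: 19+22+17+11 = 69
Denton→Vale→Ivy→Knoll→Juniper: 19+22+6+11 = 58
Denton→Juniper→Vale→Knoll→Ivy: 4+21+16+6 = 47
Denton→Juniper→Vale→Ivy→Knoll: 4+21+22+6 = 53
Denton→Juniper→Knoll→Vale→Ivy: 4+11+16+22 = 53
Denton→Juniper→Knoll→Ivy→Vale: 4+11+6+22 = 43
Denton→Juniper→Ivy→Vale→Knoll: 4+17+22+16 = 59
Denton→Juniper→Ivy→Knoll→Vale: 4+17+6+16 = 43
Denton→Knoll→Vale→Juniper→Ivy: 15+16+21+17 = 69
Denton→Knoll→Vale→Ivy→Juniper: 15+16+22+17 = 70
… (10 more)
The minimum is 43.
One shortest path: Denton → Juniper → Knoll → Ivy → Vale.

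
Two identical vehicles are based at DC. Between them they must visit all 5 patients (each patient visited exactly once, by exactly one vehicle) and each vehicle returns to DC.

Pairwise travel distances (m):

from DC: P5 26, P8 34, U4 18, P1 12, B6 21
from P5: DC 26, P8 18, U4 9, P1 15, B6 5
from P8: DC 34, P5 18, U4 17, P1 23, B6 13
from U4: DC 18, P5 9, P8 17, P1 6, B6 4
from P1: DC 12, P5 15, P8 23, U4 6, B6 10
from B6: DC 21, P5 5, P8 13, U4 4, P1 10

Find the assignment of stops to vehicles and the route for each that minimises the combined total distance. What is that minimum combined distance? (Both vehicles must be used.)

Check every non-empty split of the stops between the two vehicles; for each half take its own optimal tour:
  {P5} + {P8, U4, P1, B6}: 52 + 69 = 121
  {P8} + {P5, U4, P1, B6}: 68 + 53 = 121
  {P5, P8} + {U4, P1, B6}: 78 + 43 = 121
  {U4} + {P5, P8, P1, B6}: 36 + 79 = 115
  {P5, U4} + {P8, P1, B6}: 53 + 69 = 122
  {P8, U4} + {P5, P1, B6}: 69 + 53 = 122
  … (15 splits in total)
  {P1} + {P5, P8, U4, B6}: 24 + 79 = 103  ← best
Best: vehicle 1 DC → P1 → DC = 24; vehicle 2 DC → P5 → P8 → B6 → U4 → DC = 79; combined 103.

Minimum combined distance: 103 m.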